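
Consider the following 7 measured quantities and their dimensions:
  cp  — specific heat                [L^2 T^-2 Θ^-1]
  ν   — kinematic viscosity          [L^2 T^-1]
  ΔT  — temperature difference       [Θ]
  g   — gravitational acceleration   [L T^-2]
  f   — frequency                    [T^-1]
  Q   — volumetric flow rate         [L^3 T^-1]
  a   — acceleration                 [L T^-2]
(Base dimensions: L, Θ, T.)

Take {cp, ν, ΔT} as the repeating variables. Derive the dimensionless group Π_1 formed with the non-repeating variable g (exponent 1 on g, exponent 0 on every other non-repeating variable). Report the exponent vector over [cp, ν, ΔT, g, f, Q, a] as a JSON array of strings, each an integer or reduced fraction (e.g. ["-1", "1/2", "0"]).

Write exponents as rows L,Θ,T / cols cp,ν,ΔT,g,f,Q,a:
  L: [ 2  2  0  1  0  3  1]
  Θ: [-1  0  1  0  0  0  0]
  T: [-2 -1  0 -2 -1 -1 -2]
Row reduction gives pivot columns cp,ν,ΔT; rank = 3
Repeat: cp,ν,ΔT; free: g,f,Q,a
RREF:
  r0: [   1    0    0  3/2    1 -1/2  3/2]
  r1: [   0    1    0   -1   -1    2   -1]
  r2: [   0    0    1  3/2    1 -1/2  3/2]
Fix exponent of g at 1, f at 0, Q at 0, a at 0; solve each RREF row for its pivot's exponent:
  r0: exp(cp) + (3/2)·1 = 0 ⇒ exp(cp) = -3/2
  r1: exp(ν) + (-1)·1 = 0 ⇒ exp(ν) = 1
  r2: exp(ΔT) + (3/2)·1 = 0 ⇒ exp(ΔT) = -3/2
Π_1 = cp^(-3/2) · ν · ΔT^(-3/2) · g

["-3/2", "1", "-3/2", "1", "0", "0", "0"]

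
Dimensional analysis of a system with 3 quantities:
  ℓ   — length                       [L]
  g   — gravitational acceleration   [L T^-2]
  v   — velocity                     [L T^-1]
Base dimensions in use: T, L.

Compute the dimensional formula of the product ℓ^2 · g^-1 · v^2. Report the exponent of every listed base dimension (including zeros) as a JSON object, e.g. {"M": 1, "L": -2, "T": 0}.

{"T": 0, "L": 3}

Dimensional matrix (T×L by ℓ×g×v):
  T: [ 0 -2 -1]
  L: [ 1  1  1]
  [T]: (2)·0+(-1)·-2+(2)·-1 = 0
  [L]: (2)·1+(-1)·1+(2)·1 = 3
⇒ L^3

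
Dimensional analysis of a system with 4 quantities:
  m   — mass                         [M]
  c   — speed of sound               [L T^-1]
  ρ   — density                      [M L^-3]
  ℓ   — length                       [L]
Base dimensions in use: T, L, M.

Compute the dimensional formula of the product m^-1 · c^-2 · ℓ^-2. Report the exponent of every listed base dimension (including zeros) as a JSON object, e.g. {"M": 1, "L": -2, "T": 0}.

{"T": 2, "L": -4, "M": -1}

Dimensional matrix (T×L×M by m×c×ρ×ℓ):
  T: [ 0 -1  0  0]
  L: [ 0  1 -3  1]
  M: [ 1  0  1  0]
  [T]: (-1)·0+(-2)·-1+(-2)·0 = 2
  [L]: (-1)·0+(-2)·1+(-2)·1 = -4
  [M]: (-1)·1+(-2)·0+(-2)·0 = -1
⇒ T^2 L^-4 M^-1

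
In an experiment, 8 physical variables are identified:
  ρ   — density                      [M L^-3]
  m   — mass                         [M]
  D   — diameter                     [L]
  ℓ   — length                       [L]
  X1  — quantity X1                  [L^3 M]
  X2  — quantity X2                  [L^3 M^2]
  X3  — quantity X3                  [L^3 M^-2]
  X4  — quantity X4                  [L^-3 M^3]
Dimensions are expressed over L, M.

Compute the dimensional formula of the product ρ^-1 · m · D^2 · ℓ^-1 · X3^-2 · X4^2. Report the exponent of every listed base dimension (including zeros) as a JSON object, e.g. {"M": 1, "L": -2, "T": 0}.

Dimensional matrix (L×M by ρ×m×D×ℓ×X1×X2×X3×X4):
  L: [-3  0  1  1  3  3  3 -3]
  M: [ 1  1  0  0  1  2 -2  3]
  [L]: (-1)·-3+(1)·0+(2)·1+(-1)·1+(-2)·3+(2)·-3 = -8
  [M]: (-1)·1+(1)·1+(2)·0+(-1)·0+(-2)·-2+(2)·3 = 10
⇒ L^-8 M^10

{"L": -8, "M": 10}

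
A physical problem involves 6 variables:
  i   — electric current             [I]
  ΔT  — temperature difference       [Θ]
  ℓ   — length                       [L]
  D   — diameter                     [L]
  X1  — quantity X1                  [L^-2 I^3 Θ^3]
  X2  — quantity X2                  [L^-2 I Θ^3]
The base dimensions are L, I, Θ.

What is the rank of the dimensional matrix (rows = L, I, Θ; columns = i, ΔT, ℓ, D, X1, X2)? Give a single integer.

Exponent matrix [L,I,Θ] × [i,ΔT,ℓ,D,X1,X2]:
  L: [ 0  0  1  1 -2 -2]
  I: [ 1  0  0  0  3  1]
  Θ: [ 0  1  0  0  3  3]
Row reduction gives pivot columns i,ΔT,ℓ; rank = 3

3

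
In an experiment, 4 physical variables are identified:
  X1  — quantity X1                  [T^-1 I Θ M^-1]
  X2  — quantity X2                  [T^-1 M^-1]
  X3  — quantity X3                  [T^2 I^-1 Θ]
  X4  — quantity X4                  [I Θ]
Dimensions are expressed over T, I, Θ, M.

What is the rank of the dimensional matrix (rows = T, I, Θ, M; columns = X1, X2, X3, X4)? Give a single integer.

Exponent matrix [T,I,Θ,M] × [X1,X2,X3,X4]:
  T: [-1 -1  2  0]
  I: [ 1  0 -1  1]
  Θ: [ 1  0  1  1]
  M: [-1 -1  0  0]
Echelon form has 3 nonzero rows (pivots: X1,X2,X3)

3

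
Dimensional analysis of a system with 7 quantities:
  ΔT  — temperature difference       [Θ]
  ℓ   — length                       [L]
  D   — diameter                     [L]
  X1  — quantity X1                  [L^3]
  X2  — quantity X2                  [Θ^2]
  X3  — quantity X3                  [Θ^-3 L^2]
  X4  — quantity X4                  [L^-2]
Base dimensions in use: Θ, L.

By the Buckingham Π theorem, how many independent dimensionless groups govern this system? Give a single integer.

Dimensional matrix (Θ×L by ΔT×ℓ×D×X1×X2×X3×X4):
  Θ: [ 1  0  0  0  2 -3  0]
  L: [ 0  1  1  3  0  2 -2]
RREF → pivots at {ΔT,ℓ} ⇒ r = 2
Π count = n − r = 7 − 2 = 5

5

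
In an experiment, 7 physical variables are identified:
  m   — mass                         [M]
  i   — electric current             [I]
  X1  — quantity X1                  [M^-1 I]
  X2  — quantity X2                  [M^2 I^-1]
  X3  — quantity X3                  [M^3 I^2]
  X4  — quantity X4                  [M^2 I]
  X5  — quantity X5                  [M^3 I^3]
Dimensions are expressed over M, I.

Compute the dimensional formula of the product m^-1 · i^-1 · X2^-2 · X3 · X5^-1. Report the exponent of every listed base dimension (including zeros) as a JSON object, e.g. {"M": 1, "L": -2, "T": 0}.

Dimensional matrix (M×I by m×i×X1×X2×X3×X4×X5):
  M: [ 1  0 -1  2  3  2  3]
  I: [ 0  1  1 -1  2  1  3]
  [M]: (-1)·1+(-1)·0+(-2)·2+(1)·3+(-1)·3 = -5
  [I]: (-1)·0+(-1)·1+(-2)·-1+(1)·2+(-1)·3 = 0
⇒ M^-5

{"M": -5, "I": 0}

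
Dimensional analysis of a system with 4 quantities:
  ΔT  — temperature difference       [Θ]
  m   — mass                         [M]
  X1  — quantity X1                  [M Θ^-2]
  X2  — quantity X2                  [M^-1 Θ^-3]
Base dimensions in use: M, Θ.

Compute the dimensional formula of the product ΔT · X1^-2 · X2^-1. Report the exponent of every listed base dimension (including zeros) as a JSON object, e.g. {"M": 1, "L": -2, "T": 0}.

Write exponents as rows M,Θ / cols ΔT,m,X1,X2:
  M: [ 0  1  1 -1]
  Θ: [ 1  0 -2 -3]
  [M]: (1)·0+(-2)·1+(-1)·-1 = -1
  [Θ]: (1)·1+(-2)·-2+(-1)·-3 = 8
⇒ M^-1 Θ^8

{"M": -1, "Θ": 8}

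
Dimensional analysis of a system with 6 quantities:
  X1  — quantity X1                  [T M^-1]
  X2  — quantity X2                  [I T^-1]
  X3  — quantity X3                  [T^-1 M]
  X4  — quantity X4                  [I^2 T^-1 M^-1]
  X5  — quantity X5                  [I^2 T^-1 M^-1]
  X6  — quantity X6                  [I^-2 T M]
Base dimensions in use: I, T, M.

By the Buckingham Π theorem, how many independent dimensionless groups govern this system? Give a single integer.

Write exponents as rows I,T,M / cols X1,X2,X3,X4,X5,X6:
  I: [ 0  1  0  2  2 -2]
  T: [ 1 -1 -1 -1 -1  1]
  M: [-1  0  1 -1 -1  1]
Echelon form has 2 nonzero rows (pivots: X1,X2)
n=6, r=2 ⇒ 4 dimensionless groups

4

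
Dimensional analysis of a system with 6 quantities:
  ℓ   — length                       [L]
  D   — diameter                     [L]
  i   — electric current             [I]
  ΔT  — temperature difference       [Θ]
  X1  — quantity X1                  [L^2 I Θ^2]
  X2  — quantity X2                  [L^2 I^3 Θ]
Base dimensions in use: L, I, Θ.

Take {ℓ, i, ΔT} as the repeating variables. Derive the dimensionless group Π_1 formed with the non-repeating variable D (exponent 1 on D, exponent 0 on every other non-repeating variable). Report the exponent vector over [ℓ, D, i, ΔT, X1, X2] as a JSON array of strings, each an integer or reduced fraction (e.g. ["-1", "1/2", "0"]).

Write exponents as rows L,I,Θ / cols ℓ,D,i,ΔT,X1,X2:
  L: [ 1  1  0  0  2  2]
  I: [ 0  0  1  0  1  3]
  Θ: [ 0  0  0  1  2  1]
Row reduction gives pivot columns ℓ,i,ΔT; rank = 3
Pivot set = {ℓ,i,ΔT}, free = {D,X1,X2}
RREF:
  r0: [   1    1    0    0    2    2]
  r1: [   0    0    1    0    1    3]
  r2: [   0    0    0    1    2    1]
Fix exponent of D at 1, X1 at 0, X2 at 0; solve each RREF row for its pivot's exponent:
  r0: exp(ℓ) + (1)·1 = 0 ⇒ exp(ℓ) = -1
  r1: exp(i) + (0)·1 = 0 ⇒ exp(i) = 0
  r2: exp(ΔT) + (0)·1 = 0 ⇒ exp(ΔT) = 0
Π_1 = ℓ^-1 · D

["-1", "1", "0", "0", "0", "0"]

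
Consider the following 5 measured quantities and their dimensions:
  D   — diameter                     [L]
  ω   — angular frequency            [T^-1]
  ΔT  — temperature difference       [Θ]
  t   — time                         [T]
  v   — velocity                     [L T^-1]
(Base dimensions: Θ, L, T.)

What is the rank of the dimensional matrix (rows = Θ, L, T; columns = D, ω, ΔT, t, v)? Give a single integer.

Write exponents as rows Θ,L,T / cols D,ω,ΔT,t,v:
  Θ: [ 0  0  1  0  0]
  L: [ 1  0  0  0  1]
  T: [ 0 -1  0  1 -1]
RREF → pivots at {D,ω,ΔT} ⇒ r = 3

3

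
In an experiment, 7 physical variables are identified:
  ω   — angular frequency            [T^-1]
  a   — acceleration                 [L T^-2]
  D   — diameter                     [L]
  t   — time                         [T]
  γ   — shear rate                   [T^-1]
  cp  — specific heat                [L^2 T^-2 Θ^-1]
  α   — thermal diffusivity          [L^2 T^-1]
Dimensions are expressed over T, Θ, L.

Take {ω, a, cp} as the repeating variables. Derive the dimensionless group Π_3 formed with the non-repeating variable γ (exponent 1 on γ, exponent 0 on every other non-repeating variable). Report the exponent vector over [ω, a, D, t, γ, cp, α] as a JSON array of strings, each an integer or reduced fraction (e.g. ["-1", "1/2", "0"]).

["-1", "0", "0", "0", "1", "0", "0"]

Write exponents as rows T,Θ,L / cols ω,a,D,t,γ,cp,α:
  T: [-1 -2  0  1 -1 -2 -1]
  Θ: [ 0  0  0  0  0 -1  0]
  L: [ 0  1  1  0  0  2  2]
Echelon form has 3 nonzero rows (pivots: ω,a,cp)
Repeat: ω,a,cp; free: D,t,γ,α
RREF:
  r0: [   1    0   -2   -1    1    0   -3]
  r1: [   0    1    1    0    0    0    2]
  r2: [   0    0    0    0    0    1    0]
Fix exponent of γ at 1, D at 0, t at 0, α at 0; solve each RREF row for its pivot's exponent:
  r0: exp(ω) + (1)·1 = 0 ⇒ exp(ω) = -1
  r1: exp(a) + (0)·1 = 0 ⇒ exp(a) = 0
  r2: exp(cp) + (0)·1 = 0 ⇒ exp(cp) = 0
Π_3 = ω^-1 · γ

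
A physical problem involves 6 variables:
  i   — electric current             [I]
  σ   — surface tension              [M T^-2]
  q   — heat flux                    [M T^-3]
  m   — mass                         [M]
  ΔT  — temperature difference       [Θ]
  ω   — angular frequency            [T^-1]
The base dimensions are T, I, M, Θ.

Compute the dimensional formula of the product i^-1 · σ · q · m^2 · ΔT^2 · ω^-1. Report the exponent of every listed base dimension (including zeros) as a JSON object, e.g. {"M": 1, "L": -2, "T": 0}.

{"T": -4, "I": -1, "M": 4, "Θ": 2}

Write exponents as rows T,I,M,Θ / cols i,σ,q,m,ΔT,ω:
  T: [ 0 -2 -3  0  0 -1]
  I: [ 1  0  0  0  0  0]
  M: [ 0  1  1  1  0  0]
  Θ: [ 0  0  0  0  1  0]
  [T]: (-1)·0+(1)·-2+(1)·-3+(2)·0+(2)·0+(-1)·-1 = -4
  [I]: (-1)·1+(1)·0+(1)·0+(2)·0+(2)·0+(-1)·0 = -1
  [M]: (-1)·0+(1)·1+(1)·1+(2)·1+(2)·0+(-1)·0 = 4
  [Θ]: (-1)·0+(1)·0+(1)·0+(2)·0+(2)·1+(-1)·0 = 2
⇒ T^-4 I^-1 M^4 Θ^2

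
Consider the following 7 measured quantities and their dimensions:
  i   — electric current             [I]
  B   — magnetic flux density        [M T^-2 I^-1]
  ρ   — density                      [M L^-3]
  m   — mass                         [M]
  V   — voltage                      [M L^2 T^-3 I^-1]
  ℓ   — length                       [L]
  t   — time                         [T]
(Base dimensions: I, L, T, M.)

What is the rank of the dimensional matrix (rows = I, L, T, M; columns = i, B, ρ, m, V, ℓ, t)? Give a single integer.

Exponent matrix [I,L,T,M] × [i,B,ρ,m,V,ℓ,t]:
  I: [ 1 -1  0  0 -1  0  0]
  L: [ 0  0 -3  0  2  1  0]
  T: [ 0 -2  0  0 -3  0  1]
  M: [ 0  1  1  1  1  0  0]
Row reduction gives pivot columns i,B,ρ,m; rank = 4

4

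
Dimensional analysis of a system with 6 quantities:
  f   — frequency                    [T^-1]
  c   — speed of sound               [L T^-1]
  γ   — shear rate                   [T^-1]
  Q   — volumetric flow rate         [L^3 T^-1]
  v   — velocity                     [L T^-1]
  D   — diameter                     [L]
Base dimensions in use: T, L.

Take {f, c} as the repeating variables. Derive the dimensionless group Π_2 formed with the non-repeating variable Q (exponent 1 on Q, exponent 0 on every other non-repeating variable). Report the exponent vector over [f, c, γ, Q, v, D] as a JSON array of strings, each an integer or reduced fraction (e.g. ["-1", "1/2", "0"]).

Write exponents as rows T,L / cols f,c,γ,Q,v,D:
  T: [-1 -1 -1 -1 -1  0]
  L: [ 0  1  0  3  1  1]
Row reduction gives pivot columns f,c; rank = 2
Repeat: f,c; free: γ,Q,v,D
RREF:
  r0: [   1    0    1   -2    0   -1]
  r1: [   0    1    0    3    1    1]
Fix exponent of Q at 1, γ at 0, v at 0, D at 0; solve each RREF row for its pivot's exponent:
  r0: exp(f) + (-2)·1 = 0 ⇒ exp(f) = 2
  r1: exp(c) + (3)·1 = 0 ⇒ exp(c) = -3
Π_2 = f^2 · c^-3 · Q

["2", "-3", "0", "1", "0", "0"]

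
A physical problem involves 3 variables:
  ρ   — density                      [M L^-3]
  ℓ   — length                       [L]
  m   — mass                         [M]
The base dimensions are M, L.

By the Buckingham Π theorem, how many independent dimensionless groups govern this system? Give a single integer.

1

Dimensional matrix (M×L by ρ×ℓ×m):
  M: [ 1  0  1]
  L: [-3  1  0]
RREF → pivots at {ρ,ℓ} ⇒ r = 2
n=3, r=2 ⇒ 1 dimensionless group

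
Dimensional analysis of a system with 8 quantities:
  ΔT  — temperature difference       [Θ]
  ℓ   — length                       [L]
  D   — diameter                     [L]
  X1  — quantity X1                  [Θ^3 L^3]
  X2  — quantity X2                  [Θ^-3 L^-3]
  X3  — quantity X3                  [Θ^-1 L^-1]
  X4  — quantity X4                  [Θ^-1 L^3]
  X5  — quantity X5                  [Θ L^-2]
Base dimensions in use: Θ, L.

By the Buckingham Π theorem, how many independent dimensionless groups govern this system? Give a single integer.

Exponent matrix [Θ,L] × [ΔT,ℓ,D,X1,X2,X3,X4,X5]:
  Θ: [ 1  0  0  3 -3 -1 -1  1]
  L: [ 0  1  1  3 -3 -1  3 -2]
Echelon form has 2 nonzero rows (pivots: ΔT,ℓ)
n=8, r=2 ⇒ 6 dimensionless groups

6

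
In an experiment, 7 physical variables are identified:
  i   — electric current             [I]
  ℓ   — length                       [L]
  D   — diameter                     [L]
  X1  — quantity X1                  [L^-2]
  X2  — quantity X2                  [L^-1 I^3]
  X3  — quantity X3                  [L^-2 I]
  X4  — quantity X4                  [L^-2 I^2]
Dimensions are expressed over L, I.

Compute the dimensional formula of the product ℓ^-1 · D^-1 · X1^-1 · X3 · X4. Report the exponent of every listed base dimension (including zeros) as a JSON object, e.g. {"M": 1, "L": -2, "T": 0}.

{"L": -4, "I": 3}

Write exponents as rows L,I / cols i,ℓ,D,X1,X2,X3,X4:
  L: [ 0  1  1 -2 -1 -2 -2]
  I: [ 1  0  0  0  3  1  2]
  [L]: (-1)·1+(-1)·1+(-1)·-2+(1)·-2+(1)·-2 = -4
  [I]: (-1)·0+(-1)·0+(-1)·0+(1)·1+(1)·2 = 3
⇒ L^-4 I^3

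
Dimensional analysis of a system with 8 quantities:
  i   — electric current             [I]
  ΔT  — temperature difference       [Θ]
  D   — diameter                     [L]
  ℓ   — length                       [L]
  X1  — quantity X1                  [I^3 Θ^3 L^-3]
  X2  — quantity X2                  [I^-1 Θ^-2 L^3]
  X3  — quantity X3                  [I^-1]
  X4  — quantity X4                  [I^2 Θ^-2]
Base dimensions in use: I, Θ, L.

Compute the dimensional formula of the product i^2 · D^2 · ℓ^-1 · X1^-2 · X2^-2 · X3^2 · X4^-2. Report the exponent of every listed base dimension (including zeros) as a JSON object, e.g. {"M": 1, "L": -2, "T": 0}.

{"I": -8, "Θ": 2, "L": 1}

Write exponents as rows I,Θ,L / cols i,ΔT,D,ℓ,X1,X2,X3,X4:
  I: [ 1  0  0  0  3 -1 -1  2]
  Θ: [ 0  1  0  0  3 -2  0 -2]
  L: [ 0  0  1  1 -3  3  0  0]
  [I]: (2)·1+(2)·0+(-1)·0+(-2)·3+(-2)·-1+(2)·-1+(-2)·2 = -8
  [Θ]: (2)·0+(2)·0+(-1)·0+(-2)·3+(-2)·-2+(2)·0+(-2)·-2 = 2
  [L]: (2)·0+(2)·1+(-1)·1+(-2)·-3+(-2)·3+(2)·0+(-2)·0 = 1
⇒ I^-8 Θ^2 L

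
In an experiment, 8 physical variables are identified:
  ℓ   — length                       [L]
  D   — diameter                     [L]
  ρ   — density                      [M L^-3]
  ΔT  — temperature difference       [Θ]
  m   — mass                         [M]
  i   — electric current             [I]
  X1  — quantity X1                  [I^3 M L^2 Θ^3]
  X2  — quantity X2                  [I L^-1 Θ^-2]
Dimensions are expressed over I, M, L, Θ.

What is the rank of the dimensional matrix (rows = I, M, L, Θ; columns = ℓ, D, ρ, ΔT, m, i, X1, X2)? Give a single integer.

Write exponents as rows I,M,L,Θ / cols ℓ,D,ρ,ΔT,m,i,X1,X2:
  I: [ 0  0  0  0  0  1  3  1]
  M: [ 0  0  1  0  1  0  1  0]
  L: [ 1  1 -3  0  0  0  2 -1]
  Θ: [ 0  0  0  1  0  0  3 -2]
Row reduction gives pivot columns ℓ,ρ,ΔT,i; rank = 4

4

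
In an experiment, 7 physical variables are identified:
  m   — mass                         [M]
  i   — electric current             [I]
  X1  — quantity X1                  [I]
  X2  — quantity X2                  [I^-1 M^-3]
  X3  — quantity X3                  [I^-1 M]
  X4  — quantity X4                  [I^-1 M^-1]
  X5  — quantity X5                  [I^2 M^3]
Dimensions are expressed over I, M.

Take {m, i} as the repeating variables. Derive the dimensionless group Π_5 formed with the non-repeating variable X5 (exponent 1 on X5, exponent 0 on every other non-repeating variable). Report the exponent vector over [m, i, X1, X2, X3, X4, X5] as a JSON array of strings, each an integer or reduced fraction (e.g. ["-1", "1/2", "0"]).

["-3", "-2", "0", "0", "0", "0", "1"]

Write exponents as rows I,M / cols m,i,X1,X2,X3,X4,X5:
  I: [ 0  1  1 -1 -1 -1  2]
  M: [ 1  0  0 -3  1 -1  3]
RREF → pivots at {m,i} ⇒ r = 2
Repeat: m,i; free: X1,X2,X3,X4,X5
RREF:
  r0: [   1    0    0   -3    1   -1    3]
  r1: [   0    1    1   -1   -1   -1    2]
Fix exponent of X5 at 1, X1 at 0, X2 at 0, X3 at 0, X4 at 0; solve each RREF row for its pivot's exponent:
  r0: exp(m) + (3)·1 = 0 ⇒ exp(m) = -3
  r1: exp(i) + (2)·1 = 0 ⇒ exp(i) = -2
Π_5 = m^-3 · i^-2 · X5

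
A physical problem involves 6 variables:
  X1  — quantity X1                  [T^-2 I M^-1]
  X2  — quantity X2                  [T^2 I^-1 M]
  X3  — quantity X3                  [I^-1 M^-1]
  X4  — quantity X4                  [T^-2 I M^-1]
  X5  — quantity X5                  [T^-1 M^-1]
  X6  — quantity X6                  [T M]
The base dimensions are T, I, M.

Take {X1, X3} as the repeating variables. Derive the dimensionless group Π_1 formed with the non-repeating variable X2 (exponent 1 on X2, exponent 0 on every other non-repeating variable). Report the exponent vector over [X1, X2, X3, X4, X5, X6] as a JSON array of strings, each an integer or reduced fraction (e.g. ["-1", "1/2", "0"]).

Exponent matrix [T,I,M] × [X1,X2,X3,X4,X5,X6]:
  T: [-2  2  0 -2 -1  1]
  I: [ 1 -1 -1  1  0  0]
  M: [-1  1 -1 -1 -1  1]
RREF → pivots at {X1,X3} ⇒ r = 2
Repeat: X1,X3; free: X2,X4,X5,X6
RREF:
  r0: [   1   -1    0    1  1/2 -1/2]
  r1: [   0    0    1    0  1/2 -1/2]
  r2: [   0    0    0    0    0    0]
Fix exponent of X2 at 1, X4 at 0, X5 at 0, X6 at 0; solve each RREF row for its pivot's exponent:
  r0: exp(X1) + (-1)·1 = 0 ⇒ exp(X1) = 1
  r1: exp(X3) + (0)·1 = 0 ⇒ exp(X3) = 0
Π_1 = X1 · X2

["1", "1", "0", "0", "0", "0"]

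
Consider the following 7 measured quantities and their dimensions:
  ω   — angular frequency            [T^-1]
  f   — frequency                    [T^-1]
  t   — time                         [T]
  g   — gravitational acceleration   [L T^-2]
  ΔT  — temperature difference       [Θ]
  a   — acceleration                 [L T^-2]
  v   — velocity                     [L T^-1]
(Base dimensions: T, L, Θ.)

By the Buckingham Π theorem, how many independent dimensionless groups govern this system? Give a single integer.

Dimensional matrix (T×L×Θ by ω×f×t×g×ΔT×a×v):
  T: [-1 -1  1 -2  0 -2 -1]
  L: [ 0  0  0  1  0  1  1]
  Θ: [ 0  0  0  0  1  0  0]
Echelon form has 3 nonzero rows (pivots: ω,g,ΔT)
7 vars − rank 3 = 4 Π groups

4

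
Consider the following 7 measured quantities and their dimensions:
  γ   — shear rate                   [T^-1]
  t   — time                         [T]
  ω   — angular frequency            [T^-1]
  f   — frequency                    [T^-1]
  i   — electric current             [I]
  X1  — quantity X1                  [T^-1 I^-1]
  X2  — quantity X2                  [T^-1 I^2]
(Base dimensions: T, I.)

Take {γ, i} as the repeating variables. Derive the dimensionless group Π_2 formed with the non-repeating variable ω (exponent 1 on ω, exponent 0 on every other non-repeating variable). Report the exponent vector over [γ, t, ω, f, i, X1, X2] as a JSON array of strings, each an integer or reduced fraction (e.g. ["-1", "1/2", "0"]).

["-1", "0", "1", "0", "0", "0", "0"]

Dimensional matrix (T×I by γ×t×ω×f×i×X1×X2):
  T: [-1  1 -1 -1  0 -1 -1]
  I: [ 0  0  0  0  1 -1  2]
Echelon form has 2 nonzero rows (pivots: γ,i)
Pivot set = {γ,i}, free = {t,ω,f,X1,X2}
RREF:
  r0: [   1   -1    1    1    0    1    1]
  r1: [   0    0    0    0    1   -1    2]
Fix exponent of ω at 1, t at 0, f at 0, X1 at 0, X2 at 0; solve each RREF row for its pivot's exponent:
  r0: exp(γ) + (1)·1 = 0 ⇒ exp(γ) = -1
  r1: exp(i) + (0)·1 = 0 ⇒ exp(i) = 0
Π_2 = γ^-1 · ω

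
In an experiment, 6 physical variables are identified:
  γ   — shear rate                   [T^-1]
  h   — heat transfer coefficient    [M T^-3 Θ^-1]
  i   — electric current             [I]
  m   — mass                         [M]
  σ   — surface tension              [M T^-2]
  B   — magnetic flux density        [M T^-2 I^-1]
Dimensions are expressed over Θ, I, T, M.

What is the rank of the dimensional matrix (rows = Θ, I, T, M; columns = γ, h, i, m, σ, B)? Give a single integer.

4

Dimensional matrix (Θ×I×T×M by γ×h×i×m×σ×B):
  Θ: [ 0 -1  0  0  0  0]
  I: [ 0  0  1  0  0 -1]
  T: [-1 -3  0  0 -2 -2]
  M: [ 0  1  0  1  1  1]
Row reduction gives pivot columns γ,h,i,m; rank = 4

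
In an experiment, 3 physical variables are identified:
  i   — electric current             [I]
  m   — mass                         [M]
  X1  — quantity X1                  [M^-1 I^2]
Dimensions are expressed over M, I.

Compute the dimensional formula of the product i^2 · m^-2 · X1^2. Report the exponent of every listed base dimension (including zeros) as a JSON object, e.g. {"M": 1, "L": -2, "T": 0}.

Write exponents as rows M,I / cols i,m,X1:
  M: [ 0  1 -1]
  I: [ 1  0  2]
  [M]: (2)·0+(-2)·1+(2)·-1 = -4
  [I]: (2)·1+(-2)·0+(2)·2 = 6
⇒ M^-4 I^6

{"M": -4, "I": 6}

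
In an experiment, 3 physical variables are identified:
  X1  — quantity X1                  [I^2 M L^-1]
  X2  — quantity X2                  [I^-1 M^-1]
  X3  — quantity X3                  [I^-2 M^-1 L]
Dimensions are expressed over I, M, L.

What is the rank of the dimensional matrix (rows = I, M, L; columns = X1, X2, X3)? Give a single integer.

2

Dimensional matrix (I×M×L by X1×X2×X3):
  I: [ 2 -1 -2]
  M: [ 1 -1 -1]
  L: [-1  0  1]
Row reduction gives pivot columns X1,X2; rank = 2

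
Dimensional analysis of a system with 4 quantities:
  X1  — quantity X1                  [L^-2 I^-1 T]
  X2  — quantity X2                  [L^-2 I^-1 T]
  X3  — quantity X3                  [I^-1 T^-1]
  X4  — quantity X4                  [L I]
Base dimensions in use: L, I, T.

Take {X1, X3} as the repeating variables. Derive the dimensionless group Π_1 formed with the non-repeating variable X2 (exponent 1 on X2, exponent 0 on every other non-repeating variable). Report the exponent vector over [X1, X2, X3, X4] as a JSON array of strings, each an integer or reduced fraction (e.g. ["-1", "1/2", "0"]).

["-1", "1", "0", "0"]

Write exponents as rows L,I,T / cols X1,X2,X3,X4:
  L: [-2 -2  0  1]
  I: [-1 -1 -1  1]
  T: [ 1  1 -1  0]
RREF → pivots at {X1,X3} ⇒ r = 2
Repeat: X1,X3; free: X2,X4
RREF:
  r0: [   1    1    0 -1/2]
  r1: [   0    0    1 -1/2]
  r2: [   0    0    0    0]
Fix exponent of X2 at 1, X4 at 0; solve each RREF row for its pivot's exponent:
  r0: exp(X1) + (1)·1 = 0 ⇒ exp(X1) = -1
  r1: exp(X3) + (0)·1 = 0 ⇒ exp(X3) = 0
Π_1 = X1^-1 · X2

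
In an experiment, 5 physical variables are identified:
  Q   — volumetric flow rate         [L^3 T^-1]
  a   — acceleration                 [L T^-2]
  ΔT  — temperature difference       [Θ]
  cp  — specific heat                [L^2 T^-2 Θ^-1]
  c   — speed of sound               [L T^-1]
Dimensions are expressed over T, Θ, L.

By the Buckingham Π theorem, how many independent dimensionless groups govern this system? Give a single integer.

Write exponents as rows T,Θ,L / cols Q,a,ΔT,cp,c:
  T: [-1 -2  0 -2 -1]
  Θ: [ 0  0  1 -1  0]
  L: [ 3  1  0  2  1]
Echelon form has 3 nonzero rows (pivots: Q,a,ΔT)
Π count = n − r = 5 − 3 = 2

2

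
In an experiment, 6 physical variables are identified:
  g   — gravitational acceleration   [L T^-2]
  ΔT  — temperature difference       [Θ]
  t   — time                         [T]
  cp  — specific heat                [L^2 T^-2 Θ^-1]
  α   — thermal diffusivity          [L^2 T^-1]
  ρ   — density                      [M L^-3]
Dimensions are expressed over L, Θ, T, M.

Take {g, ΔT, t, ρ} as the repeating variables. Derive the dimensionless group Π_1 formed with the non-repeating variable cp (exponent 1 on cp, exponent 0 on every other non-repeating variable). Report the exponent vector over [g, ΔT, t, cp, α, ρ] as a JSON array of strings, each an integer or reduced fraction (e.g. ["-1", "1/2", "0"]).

["-2", "1", "-2", "1", "0", "0"]

Dimensional matrix (L×Θ×T×M by g×ΔT×t×cp×α×ρ):
  L: [ 1  0  0  2  2 -3]
  Θ: [ 0  1  0 -1  0  0]
  T: [-2  0  1 -2 -1  0]
  M: [ 0  0  0  0  0  1]
Echelon form has 4 nonzero rows (pivots: g,ΔT,t,ρ)
Repeat: g,ΔT,t,ρ; free: cp,α
RREF:
  r0: [   1    0    0    2    2    0]
  r1: [   0    1    0   -1    0    0]
  r2: [   0    0    1    2    3    0]
  r3: [   0    0    0    0    0    1]
Fix exponent of cp at 1, α at 0; solve each RREF row for its pivot's exponent:
  r0: exp(g) + (2)·1 = 0 ⇒ exp(g) = -2
  r1: exp(ΔT) + (-1)·1 = 0 ⇒ exp(ΔT) = 1
  r2: exp(t) + (2)·1 = 0 ⇒ exp(t) = -2
  r3: exp(ρ) + (0)·1 = 0 ⇒ exp(ρ) = 0
Π_1 = g^-2 · ΔT · t^-2 · cp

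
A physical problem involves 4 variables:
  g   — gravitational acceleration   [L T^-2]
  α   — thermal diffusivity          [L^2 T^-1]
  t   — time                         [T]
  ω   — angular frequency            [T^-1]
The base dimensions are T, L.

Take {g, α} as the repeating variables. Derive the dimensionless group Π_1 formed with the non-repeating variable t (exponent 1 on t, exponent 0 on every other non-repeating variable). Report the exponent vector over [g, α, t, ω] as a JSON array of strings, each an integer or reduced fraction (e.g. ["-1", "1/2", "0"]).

Exponent matrix [T,L] × [g,α,t,ω]:
  T: [-2 -1  1 -1]
  L: [ 1  2  0  0]
RREF → pivots at {g,α} ⇒ r = 2
Pivot set = {g,α}, free = {t,ω}
RREF:
  r0: [   1    0 -2/3  2/3]
  r1: [   0    1  1/3 -1/3]
Fix exponent of t at 1, ω at 0; solve each RREF row for its pivot's exponent:
  r0: exp(g) + (-2/3)·1 = 0 ⇒ exp(g) = 2/3
  r1: exp(α) + (1/3)·1 = 0 ⇒ exp(α) = -1/3
Π_1 = g^(2/3) · α^(-1/3) · t

["2/3", "-1/3", "1", "0"]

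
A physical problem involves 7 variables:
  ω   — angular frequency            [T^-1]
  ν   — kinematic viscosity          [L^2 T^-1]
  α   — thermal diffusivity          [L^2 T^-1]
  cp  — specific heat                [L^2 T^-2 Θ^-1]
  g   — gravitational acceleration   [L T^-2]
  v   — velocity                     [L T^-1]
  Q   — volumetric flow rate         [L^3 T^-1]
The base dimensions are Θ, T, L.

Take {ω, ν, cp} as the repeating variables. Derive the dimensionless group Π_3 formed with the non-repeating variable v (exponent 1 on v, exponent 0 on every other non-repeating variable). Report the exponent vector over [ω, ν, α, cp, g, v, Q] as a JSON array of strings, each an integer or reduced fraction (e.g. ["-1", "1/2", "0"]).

Exponent matrix [Θ,T,L] × [ω,ν,α,cp,g,v,Q]:
  Θ: [ 0  0  0 -1  0  0  0]
  T: [-1 -1 -1 -2 -2 -1 -1]
  L: [ 0  2  2  2  1  1  3]
RREF → pivots at {ω,ν,cp} ⇒ r = 3
Pivot set = {ω,ν,cp}, free = {α,g,v,Q}
RREF:
  r0: [   1    0    0    0  3/2  1/2 -1/2]
  r1: [   0    1    1    0  1/2  1/2  3/2]
  r2: [   0    0    0    1    0    0    0]
Fix exponent of v at 1, α at 0, g at 0, Q at 0; solve each RREF row for its pivot's exponent:
  r0: exp(ω) + (1/2)·1 = 0 ⇒ exp(ω) = -1/2
  r1: exp(ν) + (1/2)·1 = 0 ⇒ exp(ν) = -1/2
  r2: exp(cp) + (0)·1 = 0 ⇒ exp(cp) = 0
Π_3 = ω^(-1/2) · ν^(-1/2) · v

["-1/2", "-1/2", "0", "0", "0", "1", "0"]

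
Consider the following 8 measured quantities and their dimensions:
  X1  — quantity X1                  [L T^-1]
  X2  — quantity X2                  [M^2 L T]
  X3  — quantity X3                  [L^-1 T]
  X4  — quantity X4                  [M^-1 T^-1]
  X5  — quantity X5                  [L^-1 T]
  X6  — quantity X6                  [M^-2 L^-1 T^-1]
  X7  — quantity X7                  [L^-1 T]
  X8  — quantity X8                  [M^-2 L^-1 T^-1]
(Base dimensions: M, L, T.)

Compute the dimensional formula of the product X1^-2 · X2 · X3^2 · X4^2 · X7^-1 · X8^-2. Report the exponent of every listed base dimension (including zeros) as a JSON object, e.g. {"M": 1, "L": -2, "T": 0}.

{"M": 4, "L": 0, "T": 4}

Write exponents as rows M,L,T / cols X1,X2,X3,X4,X5,X6,X7,X8:
  M: [ 0  2  0 -1  0 -2  0 -2]
  L: [ 1  1 -1  0 -1 -1 -1 -1]
  T: [-1  1  1 -1  1 -1  1 -1]
  [M]: (-2)·0+(1)·2+(2)·0+(2)·-1+(-1)·0+(-2)·-2 = 4
  [L]: (-2)·1+(1)·1+(2)·-1+(2)·0+(-1)·-1+(-2)·-1 = 0
  [T]: (-2)·-1+(1)·1+(2)·1+(2)·-1+(-1)·1+(-2)·-1 = 4
⇒ M^4 T^4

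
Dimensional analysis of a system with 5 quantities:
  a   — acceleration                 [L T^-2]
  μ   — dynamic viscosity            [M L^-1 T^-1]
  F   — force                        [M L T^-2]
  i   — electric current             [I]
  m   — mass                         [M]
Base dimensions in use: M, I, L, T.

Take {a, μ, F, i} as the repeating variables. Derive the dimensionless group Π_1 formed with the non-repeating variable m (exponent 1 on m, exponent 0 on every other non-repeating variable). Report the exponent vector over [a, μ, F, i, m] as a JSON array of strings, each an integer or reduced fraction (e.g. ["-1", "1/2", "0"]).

["1", "0", "-1", "0", "1"]

Write exponents as rows M,I,L,T / cols a,μ,F,i,m:
  M: [ 0  1  1  0  1]
  I: [ 0  0  0  1  0]
  L: [ 1 -1  1  0  0]
  T: [-2 -1 -2  0  0]
RREF → pivots at {a,μ,F,i} ⇒ r = 4
Pivot set = {a,μ,F,i}, free = {m}
RREF:
  r0: [   1    0    0    0   -1]
  r1: [   0    1    0    0    0]
  r2: [   0    0    1    0    1]
  r3: [   0    0    0    1    0]
Fix exponent of m at 1; solve each RREF row for its pivot's exponent:
  r0: exp(a) + (-1)·1 = 0 ⇒ exp(a) = 1
  r1: exp(μ) + (0)·1 = 0 ⇒ exp(μ) = 0
  r2: exp(F) + (1)·1 = 0 ⇒ exp(F) = -1
  r3: exp(i) + (0)·1 = 0 ⇒ exp(i) = 0
Π_1 = a · F^-1 · m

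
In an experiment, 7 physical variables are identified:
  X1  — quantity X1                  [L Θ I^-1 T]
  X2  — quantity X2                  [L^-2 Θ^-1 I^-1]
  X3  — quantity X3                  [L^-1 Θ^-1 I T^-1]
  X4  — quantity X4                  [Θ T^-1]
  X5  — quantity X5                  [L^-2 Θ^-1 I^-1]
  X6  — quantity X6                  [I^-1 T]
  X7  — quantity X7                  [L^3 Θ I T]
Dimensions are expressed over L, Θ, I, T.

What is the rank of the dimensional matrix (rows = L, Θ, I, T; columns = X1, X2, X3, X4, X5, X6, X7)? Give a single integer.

Dimensional matrix (L×Θ×I×T by X1×X2×X3×X4×X5×X6×X7):
  L: [ 1 -2 -1  0 -2  0  3]
  Θ: [ 1 -1 -1  1 -1  0  1]
  I: [-1 -1  1  0 -1 -1  1]
  T: [ 1  0 -1 -1  0  1  1]
Echelon form has 3 nonzero rows (pivots: X1,X2,X4)

3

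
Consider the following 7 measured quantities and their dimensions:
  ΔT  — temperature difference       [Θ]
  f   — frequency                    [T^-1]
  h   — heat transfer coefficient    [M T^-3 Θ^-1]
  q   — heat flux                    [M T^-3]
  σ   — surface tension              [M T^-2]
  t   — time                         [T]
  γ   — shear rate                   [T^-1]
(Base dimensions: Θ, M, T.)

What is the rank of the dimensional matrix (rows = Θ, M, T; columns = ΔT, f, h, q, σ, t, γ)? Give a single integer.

Write exponents as rows Θ,M,T / cols ΔT,f,h,q,σ,t,γ:
  Θ: [ 1  0 -1  0  0  0  0]
  M: [ 0  0  1  1  1  0  0]
  T: [ 0 -1 -3 -3 -2  1 -1]
Row reduction gives pivot columns ΔT,f,h; rank = 3

3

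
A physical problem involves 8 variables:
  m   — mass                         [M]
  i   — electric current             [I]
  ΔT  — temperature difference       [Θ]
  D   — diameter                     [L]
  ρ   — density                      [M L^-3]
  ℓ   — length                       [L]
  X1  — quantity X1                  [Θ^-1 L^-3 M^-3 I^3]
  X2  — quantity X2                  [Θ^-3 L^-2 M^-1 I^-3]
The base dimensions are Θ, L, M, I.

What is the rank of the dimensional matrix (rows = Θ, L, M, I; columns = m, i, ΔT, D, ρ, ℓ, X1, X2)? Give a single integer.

Exponent matrix [Θ,L,M,I] × [m,i,ΔT,D,ρ,ℓ,X1,X2]:
  Θ: [ 0  0  1  0  0  0 -1 -3]
  L: [ 0  0  0  1 -3  1 -3 -2]
  M: [ 1  0  0  0  1  0 -3 -1]
  I: [ 0  1  0  0  0  0  3 -3]
RREF → pivots at {m,i,ΔT,D} ⇒ r = 4

4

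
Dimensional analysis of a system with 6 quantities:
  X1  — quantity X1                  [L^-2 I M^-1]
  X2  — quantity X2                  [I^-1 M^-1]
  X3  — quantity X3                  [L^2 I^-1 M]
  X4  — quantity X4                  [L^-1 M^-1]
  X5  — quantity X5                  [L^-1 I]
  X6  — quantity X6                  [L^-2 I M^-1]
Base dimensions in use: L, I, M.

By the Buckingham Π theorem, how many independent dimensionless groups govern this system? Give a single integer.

4

Dimensional matrix (L×I×M by X1×X2×X3×X4×X5×X6):
  L: [-2  0  2 -1 -1 -2]
  I: [ 1 -1 -1  0  1  1]
  M: [-1 -1  1 -1  0 -1]
Echelon form has 2 nonzero rows (pivots: X1,X2)
6 vars − rank 2 = 4 Π groups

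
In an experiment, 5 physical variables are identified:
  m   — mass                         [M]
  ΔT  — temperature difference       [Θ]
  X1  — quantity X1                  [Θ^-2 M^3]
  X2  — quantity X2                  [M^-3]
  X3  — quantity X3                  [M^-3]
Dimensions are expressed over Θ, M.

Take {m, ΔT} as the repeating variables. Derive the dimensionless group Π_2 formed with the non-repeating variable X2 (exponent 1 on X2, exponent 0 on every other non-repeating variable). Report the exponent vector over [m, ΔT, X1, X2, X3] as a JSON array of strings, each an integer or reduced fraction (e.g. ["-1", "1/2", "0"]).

Write exponents as rows Θ,M / cols m,ΔT,X1,X2,X3:
  Θ: [ 0  1 -2  0  0]
  M: [ 1  0  3 -3 -3]
RREF → pivots at {m,ΔT} ⇒ r = 2
Repeat: m,ΔT; free: X1,X2,X3
RREF:
  r0: [   1    0    3   -3   -3]
  r1: [   0    1   -2    0    0]
Fix exponent of X2 at 1, X1 at 0, X3 at 0; solve each RREF row for its pivot's exponent:
  r0: exp(m) + (-3)·1 = 0 ⇒ exp(m) = 3
  r1: exp(ΔT) + (0)·1 = 0 ⇒ exp(ΔT) = 0
Π_2 = m^3 · X2

["3", "0", "0", "1", "0"]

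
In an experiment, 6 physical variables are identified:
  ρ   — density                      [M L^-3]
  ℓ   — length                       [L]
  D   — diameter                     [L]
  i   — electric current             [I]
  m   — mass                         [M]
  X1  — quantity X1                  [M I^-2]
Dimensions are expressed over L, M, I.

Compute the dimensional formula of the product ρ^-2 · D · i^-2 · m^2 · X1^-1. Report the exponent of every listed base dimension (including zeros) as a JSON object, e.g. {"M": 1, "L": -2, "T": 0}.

{"L": 7, "M": -1, "I": 0}

Exponent matrix [L,M,I] × [ρ,ℓ,D,i,m,X1]:
  L: [-3  1  1  0  0  0]
  M: [ 1  0  0  0  1  1]
  I: [ 0  0  0  1  0 -2]
  [L]: (-2)·-3+(1)·1+(-2)·0+(2)·0+(-1)·0 = 7
  [M]: (-2)·1+(1)·0+(-2)·0+(2)·1+(-1)·1 = -1
  [I]: (-2)·0+(1)·0+(-2)·1+(2)·0+(-1)·-2 = 0
⇒ L^7 M^-1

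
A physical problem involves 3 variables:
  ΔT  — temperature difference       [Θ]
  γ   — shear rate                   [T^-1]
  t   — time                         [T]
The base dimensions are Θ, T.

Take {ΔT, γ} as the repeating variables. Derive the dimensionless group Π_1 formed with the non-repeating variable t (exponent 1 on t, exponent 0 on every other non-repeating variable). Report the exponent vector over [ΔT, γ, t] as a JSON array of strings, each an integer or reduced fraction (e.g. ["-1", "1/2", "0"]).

["0", "1", "1"]

Exponent matrix [Θ,T] × [ΔT,γ,t]:
  Θ: [ 1  0  0]
  T: [ 0 -1  1]
RREF → pivots at {ΔT,γ} ⇒ r = 2
Pivot set = {ΔT,γ}, free = {t}
RREF:
  r0: [   1    0    0]
  r1: [   0    1   -1]
Fix exponent of t at 1; solve each RREF row for its pivot's exponent:
  r0: exp(ΔT) + (0)·1 = 0 ⇒ exp(ΔT) = 0
  r1: exp(γ) + (-1)·1 = 0 ⇒ exp(γ) = 1
Π_1 = γ · t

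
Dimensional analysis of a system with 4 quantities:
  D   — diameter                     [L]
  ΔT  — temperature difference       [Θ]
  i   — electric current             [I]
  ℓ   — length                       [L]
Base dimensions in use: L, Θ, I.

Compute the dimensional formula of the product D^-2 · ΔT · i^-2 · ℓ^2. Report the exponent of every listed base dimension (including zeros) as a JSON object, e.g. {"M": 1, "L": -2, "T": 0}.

{"L": 0, "Θ": 1, "I": -2}

Exponent matrix [L,Θ,I] × [D,ΔT,i,ℓ]:
  L: [ 1  0  0  1]
  Θ: [ 0  1  0  0]
  I: [ 0  0  1  0]
  [L]: (-2)·1+(1)·0+(-2)·0+(2)·1 = 0
  [Θ]: (-2)·0+(1)·1+(-2)·0+(2)·0 = 1
  [I]: (-2)·0+(1)·0+(-2)·1+(2)·0 = -2
⇒ Θ I^-2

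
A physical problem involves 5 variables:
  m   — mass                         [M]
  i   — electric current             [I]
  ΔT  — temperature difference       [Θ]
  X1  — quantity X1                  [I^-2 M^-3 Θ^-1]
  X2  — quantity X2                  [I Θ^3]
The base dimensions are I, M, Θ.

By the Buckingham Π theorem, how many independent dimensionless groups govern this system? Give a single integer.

Write exponents as rows I,M,Θ / cols m,i,ΔT,X1,X2:
  I: [ 0  1  0 -2  1]
  M: [ 1  0  0 -3  0]
  Θ: [ 0  0  1 -1  3]
Row reduction gives pivot columns m,i,ΔT; rank = 3
Π count = n − r = 5 − 3 = 2

2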